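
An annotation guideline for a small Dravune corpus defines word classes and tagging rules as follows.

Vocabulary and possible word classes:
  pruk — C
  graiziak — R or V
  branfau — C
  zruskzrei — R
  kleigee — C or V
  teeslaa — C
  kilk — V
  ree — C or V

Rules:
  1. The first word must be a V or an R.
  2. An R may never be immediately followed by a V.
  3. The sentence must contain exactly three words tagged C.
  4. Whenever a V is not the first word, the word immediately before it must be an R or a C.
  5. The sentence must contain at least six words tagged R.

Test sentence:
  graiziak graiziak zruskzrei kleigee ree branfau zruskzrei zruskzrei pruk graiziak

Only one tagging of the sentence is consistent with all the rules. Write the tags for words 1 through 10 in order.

Candidates per position — 1:graiziak {R,V}; 2:graiziak {R,V}; 3:zruskzrei {R}; 4:kleigee {C,V}; 5:ree {C,V}; 6:branfau {C}; 7:zruskzrei {R}; 8:zruskzrei {R}; 9:pruk {C}; 10:graiziak {R,V}.
Word 1 cannot be V — rule 5 would then fail for every completion. It is R.
Word 2 cannot be V — rule 2 would then fail for every completion. It is R.
Word 4 cannot be V — rule 2 would then fail for every completion. It is C.
Word 5 cannot be C — rule 3 would then fail for every completion. It is V.
Word 10 cannot be V — rule 5 would then fail for every completion. It is R.
That leaves exactly one tagging: R R R C V C R R C R.
Rule-by-rule: rule 1 holds; rule 2 holds; rule 3 holds; rule 4 holds; rule 5 holds.

R R R C V C R R C R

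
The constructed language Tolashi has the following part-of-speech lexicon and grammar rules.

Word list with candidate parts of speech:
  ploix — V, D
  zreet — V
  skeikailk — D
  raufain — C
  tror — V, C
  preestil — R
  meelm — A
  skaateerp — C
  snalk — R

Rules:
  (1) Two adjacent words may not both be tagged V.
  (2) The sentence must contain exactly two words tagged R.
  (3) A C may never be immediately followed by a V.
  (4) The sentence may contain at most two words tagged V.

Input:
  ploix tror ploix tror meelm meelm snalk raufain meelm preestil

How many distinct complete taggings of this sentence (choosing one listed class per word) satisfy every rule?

6

Candidates per position — 1:ploix {V,D}; 2:tror {V,C}; 3:ploix {V,D}; 4:tror {V,C}; 5:meelm {A}; 6:meelm {A}; 7:snalk {R}; 8:raufain {C}; 9:meelm {A}; 10:preestil {R}.
There are 16 candidate sequences in total.
Checking each against the rules leaves 6 sequences.
Count = 6.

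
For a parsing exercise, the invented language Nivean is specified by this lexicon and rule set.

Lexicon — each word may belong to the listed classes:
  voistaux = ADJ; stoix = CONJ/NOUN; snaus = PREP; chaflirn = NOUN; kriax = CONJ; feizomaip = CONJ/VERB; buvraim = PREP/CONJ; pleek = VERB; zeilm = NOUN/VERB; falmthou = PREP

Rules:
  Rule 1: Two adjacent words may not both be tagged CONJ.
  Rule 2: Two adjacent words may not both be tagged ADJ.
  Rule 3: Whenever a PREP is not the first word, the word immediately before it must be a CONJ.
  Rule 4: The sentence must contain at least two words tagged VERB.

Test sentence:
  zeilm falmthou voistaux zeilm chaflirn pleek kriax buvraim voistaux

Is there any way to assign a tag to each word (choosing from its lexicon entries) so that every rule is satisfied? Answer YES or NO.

Candidates per position — 1:zeilm {NOUN,VERB}; 2:falmthou {PREP}; 3:voistaux {ADJ}; 4:zeilm {NOUN,VERB}; 5:chaflirn {NOUN}; 6:pleek {VERB}; 7:kriax {CONJ}; 8:buvraim {PREP,CONJ}; 9:voistaux {ADJ}.
Rule 3 cannot be satisfied by any choice of tags from the lexicon.
So there is no consistent tagging.

NO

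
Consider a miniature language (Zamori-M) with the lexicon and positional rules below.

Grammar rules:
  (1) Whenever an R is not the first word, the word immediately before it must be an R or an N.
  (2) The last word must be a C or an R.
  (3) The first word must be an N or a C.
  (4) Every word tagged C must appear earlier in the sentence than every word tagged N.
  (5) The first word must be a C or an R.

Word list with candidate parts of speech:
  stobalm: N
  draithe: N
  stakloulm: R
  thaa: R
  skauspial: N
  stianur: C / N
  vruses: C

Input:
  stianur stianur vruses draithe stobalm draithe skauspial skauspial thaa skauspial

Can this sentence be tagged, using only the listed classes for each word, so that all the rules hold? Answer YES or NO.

NO

Candidates per position — 1:stianur {C,N}; 2:stianur {C,N}; 3:vruses {C}; 4:draithe {N}; 5:stobalm {N}; 6:draithe {N}; 7:skauspial {N}; 8:skauspial {N}; 9:thaa {R}; 10:skauspial {N}.
Rule 2 cannot be satisfied by any choice of tags from the lexicon.
So there is no consistent tagging.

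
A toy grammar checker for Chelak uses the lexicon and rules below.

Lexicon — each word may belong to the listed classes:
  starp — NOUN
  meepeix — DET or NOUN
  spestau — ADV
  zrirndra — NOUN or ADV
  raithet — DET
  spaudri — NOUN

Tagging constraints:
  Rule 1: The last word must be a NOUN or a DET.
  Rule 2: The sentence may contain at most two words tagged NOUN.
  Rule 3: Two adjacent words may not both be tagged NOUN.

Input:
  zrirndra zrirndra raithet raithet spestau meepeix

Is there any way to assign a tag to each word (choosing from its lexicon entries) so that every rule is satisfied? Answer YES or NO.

Candidates per position — 1:zrirndra {NOUN,ADV}; 2:zrirndra {NOUN,ADV}; 3:raithet {DET}; 4:raithet {DET}; 5:spestau {ADV}; 6:meepeix {DET,NOUN}.
One satisfying assignment: ADV ADV DET DET ADV DET.
Verifying each rule — rule 1 ok; rule 2 ok; rule 3 ok.

YES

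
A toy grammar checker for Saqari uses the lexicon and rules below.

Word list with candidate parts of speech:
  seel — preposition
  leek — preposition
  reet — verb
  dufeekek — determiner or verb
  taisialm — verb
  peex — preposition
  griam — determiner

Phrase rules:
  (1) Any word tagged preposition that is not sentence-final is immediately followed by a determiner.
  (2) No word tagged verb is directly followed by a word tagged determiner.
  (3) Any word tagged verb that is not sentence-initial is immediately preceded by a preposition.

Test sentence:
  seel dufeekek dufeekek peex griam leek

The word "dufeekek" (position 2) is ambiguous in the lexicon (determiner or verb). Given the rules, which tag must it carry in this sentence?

determiner

Candidates per position — 1:seel {preposition}; 2:dufeekek {determiner,verb}; 3:dufeekek {determiner,verb}; 4:peex {preposition}; 5:griam {determiner}; 6:leek {preposition}.
At position 2, choosing verb makes rule 1 impossible to satisfy; hence determiner.
At position 3, choosing verb makes rule 3 impossible to satisfy; hence determiner.
The only consistent sequence is: preposition determiner determiner preposition determiner preposition.
Rule-by-rule: rule 1 ok; rule 2 ok; rule 3 ok.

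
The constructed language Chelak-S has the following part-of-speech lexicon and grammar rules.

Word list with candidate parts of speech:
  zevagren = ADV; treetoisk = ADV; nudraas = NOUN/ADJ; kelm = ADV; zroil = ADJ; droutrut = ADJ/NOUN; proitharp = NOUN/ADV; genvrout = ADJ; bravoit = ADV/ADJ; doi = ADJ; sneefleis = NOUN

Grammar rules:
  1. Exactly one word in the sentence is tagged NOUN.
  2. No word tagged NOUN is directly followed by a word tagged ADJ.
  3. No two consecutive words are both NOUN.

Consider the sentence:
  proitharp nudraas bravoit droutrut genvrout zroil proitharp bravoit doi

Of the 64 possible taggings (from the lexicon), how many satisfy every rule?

Candidates per position — 1:proitharp {NOUN,ADV}; 2:nudraas {NOUN,ADJ}; 3:bravoit {ADV,ADJ}; 4:droutrut {ADJ,NOUN}; 5:genvrout {ADJ}; 6:zroil {ADJ}; 7:proitharp {NOUN,ADV}; 8:bravoit {ADV,ADJ}; 9:doi {ADJ}.
There are 64 candidate sequences in total.
The sequences that satisfy every rule: ADV NOUN ADV ADJ ADJ ADJ ADV ADV ADJ; ADV NOUN ADV ADJ ADJ ADJ ADV ADJ ADJ; ADV ADJ ADV ADJ ADJ ADJ NOUN ADV ADJ; ADV ADJ ADJ ADJ ADJ ADJ NOUN ADV ADJ.
Count = 4.

4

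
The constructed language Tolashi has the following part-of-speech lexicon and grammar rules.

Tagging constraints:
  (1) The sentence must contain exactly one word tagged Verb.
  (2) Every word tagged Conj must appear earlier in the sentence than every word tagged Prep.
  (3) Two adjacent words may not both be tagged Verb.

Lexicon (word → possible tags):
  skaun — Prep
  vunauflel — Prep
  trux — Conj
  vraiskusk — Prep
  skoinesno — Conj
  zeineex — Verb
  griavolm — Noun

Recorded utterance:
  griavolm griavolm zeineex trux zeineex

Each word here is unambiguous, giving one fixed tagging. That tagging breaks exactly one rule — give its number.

Fixed tagging: Noun Noun Verb Conj Verb.
Applying the rules: R1 ✗, R2 ✓, R3 ✓.
Only rule 1 fails.

1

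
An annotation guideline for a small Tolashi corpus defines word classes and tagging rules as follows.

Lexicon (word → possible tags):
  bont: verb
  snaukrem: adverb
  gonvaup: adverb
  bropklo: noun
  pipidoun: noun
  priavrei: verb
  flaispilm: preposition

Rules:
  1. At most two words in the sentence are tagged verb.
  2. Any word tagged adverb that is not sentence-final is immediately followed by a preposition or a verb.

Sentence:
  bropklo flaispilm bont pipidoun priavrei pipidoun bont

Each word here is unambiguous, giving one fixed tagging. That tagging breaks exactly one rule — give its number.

1

Fixed tagging: noun preposition verb noun verb noun verb.
Applying the rules: R1 fails, R2 ok.
Only rule 1 fails.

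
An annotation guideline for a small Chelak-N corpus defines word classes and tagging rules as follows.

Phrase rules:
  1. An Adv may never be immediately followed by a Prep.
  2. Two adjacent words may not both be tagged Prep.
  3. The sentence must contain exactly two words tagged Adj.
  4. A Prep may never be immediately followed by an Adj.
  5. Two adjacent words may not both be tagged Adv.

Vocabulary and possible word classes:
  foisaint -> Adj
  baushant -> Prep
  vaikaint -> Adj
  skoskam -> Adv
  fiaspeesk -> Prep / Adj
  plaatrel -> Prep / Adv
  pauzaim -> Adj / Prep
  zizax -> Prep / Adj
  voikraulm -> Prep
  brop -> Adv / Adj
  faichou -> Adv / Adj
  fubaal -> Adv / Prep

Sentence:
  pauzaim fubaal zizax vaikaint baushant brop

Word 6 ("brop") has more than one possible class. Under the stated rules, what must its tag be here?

Candidates per position — 1:pauzaim {Adj,Prep}; 2:fubaal {Adv,Prep}; 3:zizax {Prep,Adj}; 4:vaikaint {Adj}; 5:baushant {Prep}; 6:brop {Adv,Adj}.
Position 2: Prep is ruled out by rule 4; that leaves Adv.
Position 3: Prep is ruled out by rule 1; that leaves Adj.
Position 6: Adj is ruled out by rule 3; that leaves Adv.
Position 1: Adj is ruled out by rule 3; that leaves Prep.
The only consistent sequence is: Prep Adv Adj Adj Prep Adv.
Rule-by-rule: rule 1 holds; rule 2 holds; rule 3 holds; rule 4 holds; rule 5 holds.

Adv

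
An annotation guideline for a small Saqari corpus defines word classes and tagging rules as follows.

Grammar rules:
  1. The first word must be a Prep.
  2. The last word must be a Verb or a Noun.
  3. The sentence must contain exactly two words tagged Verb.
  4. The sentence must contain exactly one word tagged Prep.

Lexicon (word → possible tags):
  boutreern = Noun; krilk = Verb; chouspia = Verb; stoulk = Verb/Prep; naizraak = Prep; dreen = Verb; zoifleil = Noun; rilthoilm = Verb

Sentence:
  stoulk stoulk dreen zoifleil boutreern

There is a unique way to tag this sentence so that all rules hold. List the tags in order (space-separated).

Prep Verb Verb Noun Noun

Candidates per position — 1:stoulk {Verb,Prep}; 2:stoulk {Verb,Prep}; 3:dreen {Verb}; 4:zoifleil {Noun}; 5:boutreern {Noun}.
Position 1: Verb is ruled out by rule 1; that leaves Prep.
Position 2: Prep is ruled out by rule 3; that leaves Verb.
The unique satisfying tagging is: Prep Verb Verb Noun Noun.
Checking: rule 1 satisfied; rule 2 satisfied; rule 3 satisfied; rule 4 satisfied.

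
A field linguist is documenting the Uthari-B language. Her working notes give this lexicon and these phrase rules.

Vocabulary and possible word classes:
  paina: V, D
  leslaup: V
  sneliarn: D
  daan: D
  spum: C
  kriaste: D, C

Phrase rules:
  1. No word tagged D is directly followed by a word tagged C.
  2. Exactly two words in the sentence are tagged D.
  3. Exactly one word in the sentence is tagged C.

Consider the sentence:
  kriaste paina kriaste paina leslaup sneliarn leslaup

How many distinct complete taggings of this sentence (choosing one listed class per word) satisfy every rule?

2

Candidates per position — 1:kriaste {D,C}; 2:paina {V,D}; 3:kriaste {D,C}; 4:paina {V,D}; 5:leslaup {V}; 6:sneliarn {D}; 7:leslaup {V}.
There are 16 candidate sequences in total.
The sequences that satisfy every rule: D V C V V D V; C V D V V D V.
Count = 2.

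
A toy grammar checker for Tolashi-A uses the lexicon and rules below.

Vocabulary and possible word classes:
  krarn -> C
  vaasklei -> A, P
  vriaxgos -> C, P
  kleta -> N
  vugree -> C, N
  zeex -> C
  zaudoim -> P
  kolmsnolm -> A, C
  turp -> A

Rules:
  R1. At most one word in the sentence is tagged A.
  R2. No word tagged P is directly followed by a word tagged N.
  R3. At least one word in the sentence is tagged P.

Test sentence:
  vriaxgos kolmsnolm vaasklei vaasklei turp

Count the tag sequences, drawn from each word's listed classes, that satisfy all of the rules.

2

Candidates per position — 1:vriaxgos {C,P}; 2:kolmsnolm {A,C}; 3:vaasklei {A,P}; 4:vaasklei {A,P}; 5:turp {A}.
There are 16 candidate sequences in total.
The sequences that satisfy every rule: C C P P A; P C P P A.
Count = 2.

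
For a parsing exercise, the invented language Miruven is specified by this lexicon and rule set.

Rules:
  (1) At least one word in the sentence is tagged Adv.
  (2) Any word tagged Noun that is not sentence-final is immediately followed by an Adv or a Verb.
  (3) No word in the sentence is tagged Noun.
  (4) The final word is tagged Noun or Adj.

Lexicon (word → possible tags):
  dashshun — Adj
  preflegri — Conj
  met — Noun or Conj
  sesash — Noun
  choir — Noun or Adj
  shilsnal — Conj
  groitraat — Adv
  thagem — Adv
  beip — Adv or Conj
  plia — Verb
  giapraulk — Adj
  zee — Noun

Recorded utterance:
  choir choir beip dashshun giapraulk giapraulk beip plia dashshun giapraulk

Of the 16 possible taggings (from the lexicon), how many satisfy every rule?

Candidates per position — 1:choir {Noun,Adj}; 2:choir {Noun,Adj}; 3:beip {Adv,Conj}; 4:dashshun {Adj}; 5:giapraulk {Adj}; 6:giapraulk {Adj}; 7:beip {Adv,Conj}; 8:plia {Verb}; 9:dashshun {Adj}; 10:giapraulk {Adj}.
There are 16 candidate sequences in total.
The sequences that satisfy every rule: Adj Adj Adv Adj Adj Adj Adv Verb Adj Adj; Adj Adj Adv Adj Adj Adj Conj Verb Adj Adj; Adj Adj Conj Adj Adj Adj Adv Verb Adj Adj.
Count = 3.

3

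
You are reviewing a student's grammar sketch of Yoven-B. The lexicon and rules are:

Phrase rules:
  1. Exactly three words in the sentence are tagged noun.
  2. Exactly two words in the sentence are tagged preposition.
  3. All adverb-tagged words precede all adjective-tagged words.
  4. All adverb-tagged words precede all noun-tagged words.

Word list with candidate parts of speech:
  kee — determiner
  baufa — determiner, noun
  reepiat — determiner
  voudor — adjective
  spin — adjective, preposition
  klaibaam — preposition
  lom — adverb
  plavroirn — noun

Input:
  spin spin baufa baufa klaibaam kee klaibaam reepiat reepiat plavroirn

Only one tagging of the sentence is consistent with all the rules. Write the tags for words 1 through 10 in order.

Candidates per position — 1:spin {adjective,preposition}; 2:spin {adjective,preposition}; 3:baufa {determiner,noun}; 4:baufa {determiner,noun}; 5:klaibaam {preposition}; 6:kee {determiner}; 7:klaibaam {preposition}; 8:reepiat {determiner}; 9:reepiat {determiner}; 10:plavroirn {noun}.
Position 1: tagging it preposition would leave rule 2 unsatisfiable, so it must be adjective.
Position 2: tagging it preposition would leave rule 2 unsatisfiable, so it must be adjective.
Position 3: tagging it determiner would leave rule 1 unsatisfiable, so it must be noun.
Position 4: tagging it determiner would leave rule 1 unsatisfiable, so it must be noun.
So the tagging must be: adjective adjective noun noun preposition determiner preposition determiner determiner noun.
Rule-by-rule: rule 1 satisfied; rule 2 satisfied; rule 3 satisfied; rule 4 satisfied.

adjective adjective noun noun preposition determiner preposition determiner determiner noun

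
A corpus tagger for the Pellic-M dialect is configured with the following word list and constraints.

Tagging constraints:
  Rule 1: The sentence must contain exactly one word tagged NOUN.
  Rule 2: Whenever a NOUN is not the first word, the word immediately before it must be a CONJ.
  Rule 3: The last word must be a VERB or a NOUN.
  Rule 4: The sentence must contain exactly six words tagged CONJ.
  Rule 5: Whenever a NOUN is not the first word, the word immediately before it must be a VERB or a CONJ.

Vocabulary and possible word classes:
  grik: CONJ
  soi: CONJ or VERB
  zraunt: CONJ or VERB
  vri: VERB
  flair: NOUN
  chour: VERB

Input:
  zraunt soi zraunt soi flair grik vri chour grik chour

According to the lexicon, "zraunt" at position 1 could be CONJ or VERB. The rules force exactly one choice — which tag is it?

CONJ

Candidates per position — 1:zraunt {CONJ,VERB}; 2:soi {CONJ,VERB}; 3:zraunt {CONJ,VERB}; 4:soi {CONJ,VERB}; 5:flair {NOUN}; 6:grik {CONJ}; 7:vri {VERB}; 8:chour {VERB}; 9:grik {CONJ}; 10:chour {VERB}.
Position 1: VERB is ruled out by rule 4; that leaves CONJ.
Position 2: VERB is ruled out by rule 4; that leaves CONJ.
Position 3: VERB is ruled out by rule 4; that leaves CONJ.
Position 4: VERB is ruled out by rule 2; that leaves CONJ.
The unique satisfying tagging is: CONJ CONJ CONJ CONJ NOUN CONJ VERB VERB CONJ VERB.
Verifying each rule — rule 1 ✓; rule 2 ✓; rule 3 ✓; rule 4 ✓; rule 5 ✓.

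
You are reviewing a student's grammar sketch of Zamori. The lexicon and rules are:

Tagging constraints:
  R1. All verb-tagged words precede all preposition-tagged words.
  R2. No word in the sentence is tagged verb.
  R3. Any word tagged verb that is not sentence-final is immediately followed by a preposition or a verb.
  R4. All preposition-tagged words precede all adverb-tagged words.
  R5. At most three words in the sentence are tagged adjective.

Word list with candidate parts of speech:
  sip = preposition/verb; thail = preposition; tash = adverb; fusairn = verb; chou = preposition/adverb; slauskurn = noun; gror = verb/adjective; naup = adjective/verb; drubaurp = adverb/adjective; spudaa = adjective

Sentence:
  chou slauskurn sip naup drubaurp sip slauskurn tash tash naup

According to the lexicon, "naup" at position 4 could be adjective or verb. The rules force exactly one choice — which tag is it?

adjective

Candidates per position — 1:chou {preposition,adverb}; 2:slauskurn {noun}; 3:sip {preposition,verb}; 4:naup {adjective,verb}; 5:drubaurp {adverb,adjective}; 6:sip {preposition,verb}; 7:slauskurn {noun}; 8:tash {adverb}; 9:tash {adverb}; 10:naup {adjective,verb}.
Position 3: verb is ruled out by rule 2; that leaves preposition.
Position 4: verb is ruled out by rule 1; that leaves adjective.
Position 6: verb is ruled out by rule 1; that leaves preposition.
Position 10: verb is ruled out by rule 1; that leaves adjective.
Position 1: adverb is ruled out by rule 4; that leaves preposition.
Position 5: adverb is ruled out by rule 4; that leaves adjective.
The unique satisfying tagging is: preposition noun preposition adjective adjective preposition noun adverb adverb adjective.
Checking: rule 1 ok; rule 2 ok; rule 3 ok; rule 4 ok; rule 5 ok.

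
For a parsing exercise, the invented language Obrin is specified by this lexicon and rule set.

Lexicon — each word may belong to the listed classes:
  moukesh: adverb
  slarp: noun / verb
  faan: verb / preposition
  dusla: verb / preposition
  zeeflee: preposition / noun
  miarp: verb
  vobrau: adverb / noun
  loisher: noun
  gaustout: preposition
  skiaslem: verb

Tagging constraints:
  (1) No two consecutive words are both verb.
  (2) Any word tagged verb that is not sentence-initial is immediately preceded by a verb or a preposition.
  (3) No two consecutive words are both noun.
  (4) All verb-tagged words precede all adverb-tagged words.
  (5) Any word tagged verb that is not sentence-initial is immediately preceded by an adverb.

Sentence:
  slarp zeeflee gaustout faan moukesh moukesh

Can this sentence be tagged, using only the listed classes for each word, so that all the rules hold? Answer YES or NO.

Candidates per position — 1:slarp {noun,verb}; 2:zeeflee {preposition,noun}; 3:gaustout {preposition}; 4:faan {verb,preposition}; 5:moukesh {adverb}; 6:moukesh {adverb}.
One satisfying assignment: verb preposition preposition preposition adverb adverb.
Check: rule 1 ok; rule 2 ok; rule 3 ok; rule 4 ok; rule 5 ok.

YES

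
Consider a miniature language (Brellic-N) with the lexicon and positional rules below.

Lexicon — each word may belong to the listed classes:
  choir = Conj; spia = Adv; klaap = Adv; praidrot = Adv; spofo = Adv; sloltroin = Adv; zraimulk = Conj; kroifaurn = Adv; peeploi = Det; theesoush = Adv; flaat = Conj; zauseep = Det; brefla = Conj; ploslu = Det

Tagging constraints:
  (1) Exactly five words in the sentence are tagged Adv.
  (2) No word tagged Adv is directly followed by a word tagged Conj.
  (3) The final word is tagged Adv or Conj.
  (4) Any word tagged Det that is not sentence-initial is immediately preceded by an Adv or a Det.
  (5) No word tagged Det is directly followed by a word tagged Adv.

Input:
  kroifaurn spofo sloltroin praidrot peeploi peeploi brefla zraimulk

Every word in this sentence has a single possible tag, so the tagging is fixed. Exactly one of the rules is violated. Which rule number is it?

Fixed tagging: Adv Adv Adv Adv Det Det Conj Conj.
Checking each rule: R1 ✗, R2 ✓, R3 ✓, R4 ✓, R5 ✓.
Only rule 1 fails.

1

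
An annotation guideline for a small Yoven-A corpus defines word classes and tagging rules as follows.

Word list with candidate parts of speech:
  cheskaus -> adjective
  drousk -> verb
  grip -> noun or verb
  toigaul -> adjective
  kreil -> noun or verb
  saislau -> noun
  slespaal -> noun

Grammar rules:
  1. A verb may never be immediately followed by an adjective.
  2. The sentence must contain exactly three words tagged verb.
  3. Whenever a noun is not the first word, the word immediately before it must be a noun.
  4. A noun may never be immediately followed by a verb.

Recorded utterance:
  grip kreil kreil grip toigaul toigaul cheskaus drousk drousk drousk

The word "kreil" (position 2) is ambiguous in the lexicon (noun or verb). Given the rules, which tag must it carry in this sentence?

noun

Candidates per position — 1:grip {noun,verb}; 2:kreil {noun,verb}; 3:kreil {noun,verb}; 4:grip {noun,verb}; 5:toigaul {adjective}; 6:toigaul {adjective}; 7:cheskaus {adjective}; 8:drousk {verb}; 9:drousk {verb}; 10:drousk {verb}.
Word 1 cannot be verb — rule 2 would then fail for every completion. It is noun.
Word 2 cannot be verb — rule 2 would then fail for every completion. It is noun.
Word 3 cannot be verb — rule 2 would then fail for every completion. It is noun.
Word 4 cannot be verb — rule 1 would then fail for every completion. It is noun.
The only consistent sequence is: noun noun noun noun adjective adjective adjective verb verb verb.
Checking: rule 1 holds; rule 2 holds; rule 3 holds; rule 4 holds.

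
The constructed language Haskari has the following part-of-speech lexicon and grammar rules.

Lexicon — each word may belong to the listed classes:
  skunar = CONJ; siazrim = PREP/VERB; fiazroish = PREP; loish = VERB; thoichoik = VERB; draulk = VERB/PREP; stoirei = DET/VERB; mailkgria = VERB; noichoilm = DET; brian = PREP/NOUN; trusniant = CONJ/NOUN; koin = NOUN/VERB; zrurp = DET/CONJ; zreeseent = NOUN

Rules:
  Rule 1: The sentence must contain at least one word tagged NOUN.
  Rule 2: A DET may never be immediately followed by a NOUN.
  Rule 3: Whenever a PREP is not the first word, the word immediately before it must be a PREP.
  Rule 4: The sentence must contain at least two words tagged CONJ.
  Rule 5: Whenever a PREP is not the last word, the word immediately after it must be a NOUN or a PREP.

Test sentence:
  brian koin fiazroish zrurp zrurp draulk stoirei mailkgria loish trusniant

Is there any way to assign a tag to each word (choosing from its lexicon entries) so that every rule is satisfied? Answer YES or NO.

NO

Candidates per position — 1:brian {PREP,NOUN}; 2:koin {NOUN,VERB}; 3:fiazroish {PREP}; 4:zrurp {DET,CONJ}; 5:zrurp {DET,CONJ}; 6:draulk {VERB,PREP}; 7:stoirei {DET,VERB}; 8:mailkgria {VERB}; 9:loish {VERB}; 10:trusniant {CONJ,NOUN}.
Rule 3 cannot be satisfied by any choice of tags from the lexicon.
So there is no consistent tagging.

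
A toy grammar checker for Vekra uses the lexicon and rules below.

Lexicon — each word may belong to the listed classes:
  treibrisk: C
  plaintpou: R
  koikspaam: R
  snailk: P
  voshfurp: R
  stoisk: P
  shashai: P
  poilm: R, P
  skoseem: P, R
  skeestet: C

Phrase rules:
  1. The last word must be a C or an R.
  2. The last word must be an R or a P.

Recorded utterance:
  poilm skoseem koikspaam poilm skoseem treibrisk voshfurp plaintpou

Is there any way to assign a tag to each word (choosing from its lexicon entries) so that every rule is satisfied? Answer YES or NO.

Candidates per position — 1:poilm {R,P}; 2:skoseem {P,R}; 3:koikspaam {R}; 4:poilm {R,P}; 5:skoseem {P,R}; 6:treibrisk {C}; 7:voshfurp {R}; 8:plaintpou {R}.
One satisfying assignment: R P R R P C R R.
Verifying each rule — rule 1 ok; rule 2 ok.

YES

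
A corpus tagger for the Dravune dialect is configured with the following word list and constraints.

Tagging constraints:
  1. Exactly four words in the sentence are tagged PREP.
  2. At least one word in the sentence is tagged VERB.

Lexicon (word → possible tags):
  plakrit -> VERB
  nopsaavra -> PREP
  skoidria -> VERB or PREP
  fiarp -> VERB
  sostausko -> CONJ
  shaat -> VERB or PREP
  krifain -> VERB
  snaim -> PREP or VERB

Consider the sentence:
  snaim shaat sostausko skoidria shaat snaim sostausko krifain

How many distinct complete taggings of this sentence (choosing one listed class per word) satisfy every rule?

Candidates per position — 1:snaim {PREP,VERB}; 2:shaat {VERB,PREP}; 3:sostausko {CONJ}; 4:skoidria {VERB,PREP}; 5:shaat {VERB,PREP}; 6:snaim {PREP,VERB}; 7:sostausko {CONJ}; 8:krifain {VERB}.
There are 32 candidate sequences in total.
The sequences that satisfy every rule: PREP VERB CONJ PREP PREP PREP CONJ VERB; PREP PREP CONJ VERB PREP PREP CONJ VERB; PREP PREP CONJ PREP VERB PREP CONJ VERB; PREP PREP CONJ PREP PREP VERB CONJ VERB; VERB PREP CONJ PREP PREP PREP CONJ VERB.
Count = 5.

5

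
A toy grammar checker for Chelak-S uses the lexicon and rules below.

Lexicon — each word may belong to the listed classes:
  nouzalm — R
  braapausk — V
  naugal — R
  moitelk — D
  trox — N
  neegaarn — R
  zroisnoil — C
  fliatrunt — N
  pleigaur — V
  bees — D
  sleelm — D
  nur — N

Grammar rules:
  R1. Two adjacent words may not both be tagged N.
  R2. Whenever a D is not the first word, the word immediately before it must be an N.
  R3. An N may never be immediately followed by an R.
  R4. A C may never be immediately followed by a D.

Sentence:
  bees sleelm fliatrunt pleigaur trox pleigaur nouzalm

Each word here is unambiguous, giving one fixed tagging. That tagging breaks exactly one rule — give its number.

Fixed tagging: D D N V N V R.
Applying the rules: R1 ✓, R2 ✗, R3 ✓, R4 ✓.
Only rule 2 fails.

2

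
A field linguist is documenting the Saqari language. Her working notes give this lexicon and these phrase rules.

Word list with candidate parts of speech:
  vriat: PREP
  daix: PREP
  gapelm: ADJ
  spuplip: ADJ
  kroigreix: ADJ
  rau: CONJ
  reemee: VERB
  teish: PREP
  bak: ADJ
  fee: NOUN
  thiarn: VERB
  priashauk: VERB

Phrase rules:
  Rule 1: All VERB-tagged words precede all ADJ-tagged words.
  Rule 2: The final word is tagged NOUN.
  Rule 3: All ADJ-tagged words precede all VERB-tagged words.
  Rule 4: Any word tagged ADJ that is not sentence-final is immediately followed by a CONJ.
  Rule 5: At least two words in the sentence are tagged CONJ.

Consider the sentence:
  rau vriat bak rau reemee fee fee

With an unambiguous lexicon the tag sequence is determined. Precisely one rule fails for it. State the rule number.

1

Fixed tagging: CONJ PREP ADJ CONJ VERB NOUN NOUN.
Applying the rules: R1 ✗, R2 ✓, R3 ✓, R4 ✓, R5 ✓.
Only rule 1 fails.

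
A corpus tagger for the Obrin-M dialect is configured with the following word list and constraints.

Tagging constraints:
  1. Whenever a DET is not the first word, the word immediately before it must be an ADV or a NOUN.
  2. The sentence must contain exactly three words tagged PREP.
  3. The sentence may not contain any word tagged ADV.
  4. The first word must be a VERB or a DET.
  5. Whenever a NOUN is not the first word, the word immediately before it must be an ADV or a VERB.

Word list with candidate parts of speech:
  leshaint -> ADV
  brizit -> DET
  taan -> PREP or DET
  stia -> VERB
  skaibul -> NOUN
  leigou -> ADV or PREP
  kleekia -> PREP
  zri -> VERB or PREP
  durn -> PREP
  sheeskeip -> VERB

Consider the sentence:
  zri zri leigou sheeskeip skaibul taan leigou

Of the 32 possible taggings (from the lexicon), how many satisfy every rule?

2

Candidates per position — 1:zri {VERB,PREP}; 2:zri {VERB,PREP}; 3:leigou {ADV,PREP}; 4:sheeskeip {VERB}; 5:skaibul {NOUN}; 6:taan {PREP,DET}; 7:leigou {ADV,PREP}.
There are 32 candidate sequences in total.
The sequences that satisfy every rule: VERB VERB PREP VERB NOUN PREP PREP; VERB PREP PREP VERB NOUN DET PREP.
Count = 2.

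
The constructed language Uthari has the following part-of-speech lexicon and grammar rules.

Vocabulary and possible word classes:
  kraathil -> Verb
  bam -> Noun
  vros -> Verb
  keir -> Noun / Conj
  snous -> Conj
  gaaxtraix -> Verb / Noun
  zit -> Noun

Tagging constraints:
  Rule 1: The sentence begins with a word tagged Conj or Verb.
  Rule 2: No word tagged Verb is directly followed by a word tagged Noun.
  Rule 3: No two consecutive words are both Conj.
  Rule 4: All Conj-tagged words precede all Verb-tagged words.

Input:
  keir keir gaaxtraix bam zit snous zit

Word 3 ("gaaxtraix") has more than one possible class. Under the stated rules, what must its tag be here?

Candidates per position — 1:keir {Noun,Conj}; 2:keir {Noun,Conj}; 3:gaaxtraix {Verb,Noun}; 4:bam {Noun}; 5:zit {Noun}; 6:snous {Conj}; 7:zit {Noun}.
At position 1, choosing Noun makes rule 1 impossible to satisfy; hence Conj.
At position 2, choosing Conj makes rule 3 impossible to satisfy; hence Noun.
At position 3, choosing Verb makes rule 2 impossible to satisfy; hence Noun.
The unique satisfying tagging is: Conj Noun Noun Noun Noun Conj Noun.
Checking: rule 1 ok; rule 2 ok; rule 3 ok; rule 4 ok.

Noun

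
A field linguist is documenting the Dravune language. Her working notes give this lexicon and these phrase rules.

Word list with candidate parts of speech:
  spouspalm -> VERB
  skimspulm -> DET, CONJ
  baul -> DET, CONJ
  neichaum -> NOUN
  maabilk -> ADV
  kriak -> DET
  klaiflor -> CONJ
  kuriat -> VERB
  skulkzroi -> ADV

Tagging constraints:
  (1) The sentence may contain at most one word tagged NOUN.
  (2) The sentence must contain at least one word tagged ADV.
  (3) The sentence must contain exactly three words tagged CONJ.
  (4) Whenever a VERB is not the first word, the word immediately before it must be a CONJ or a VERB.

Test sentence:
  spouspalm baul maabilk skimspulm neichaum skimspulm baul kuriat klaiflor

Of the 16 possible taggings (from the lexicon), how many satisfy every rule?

Candidates per position — 1:spouspalm {VERB}; 2:baul {DET,CONJ}; 3:maabilk {ADV}; 4:skimspulm {DET,CONJ}; 5:neichaum {NOUN}; 6:skimspulm {DET,CONJ}; 7:baul {DET,CONJ}; 8:kuriat {VERB}; 9:klaiflor {CONJ}.
There are 16 candidate sequences in total.
The sequences that satisfy every rule: VERB DET ADV DET NOUN CONJ CONJ VERB CONJ; VERB DET ADV CONJ NOUN DET CONJ VERB CONJ; VERB CONJ ADV DET NOUN DET CONJ VERB CONJ.
Count = 3.

3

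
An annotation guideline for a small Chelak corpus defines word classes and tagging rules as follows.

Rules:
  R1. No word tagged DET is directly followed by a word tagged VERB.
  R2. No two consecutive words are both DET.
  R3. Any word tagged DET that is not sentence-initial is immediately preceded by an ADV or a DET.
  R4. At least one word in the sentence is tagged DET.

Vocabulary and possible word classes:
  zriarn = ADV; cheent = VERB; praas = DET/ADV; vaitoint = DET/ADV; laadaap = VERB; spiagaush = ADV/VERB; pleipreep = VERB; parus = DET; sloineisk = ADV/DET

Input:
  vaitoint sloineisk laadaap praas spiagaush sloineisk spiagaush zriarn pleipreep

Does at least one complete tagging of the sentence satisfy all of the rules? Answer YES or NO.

YES

Candidates per position — 1:vaitoint {DET,ADV}; 2:sloineisk {ADV,DET}; 3:laadaap {VERB}; 4:praas {DET,ADV}; 5:spiagaush {ADV,VERB}; 6:sloineisk {ADV,DET}; 7:spiagaush {ADV,VERB}; 8:zriarn {ADV}; 9:pleipreep {VERB}.
One satisfying assignment: DET ADV VERB ADV VERB ADV ADV ADV VERB.
Rule-by-rule: rule 1 ok; rule 2 ok; rule 3 ok; rule 4 ok.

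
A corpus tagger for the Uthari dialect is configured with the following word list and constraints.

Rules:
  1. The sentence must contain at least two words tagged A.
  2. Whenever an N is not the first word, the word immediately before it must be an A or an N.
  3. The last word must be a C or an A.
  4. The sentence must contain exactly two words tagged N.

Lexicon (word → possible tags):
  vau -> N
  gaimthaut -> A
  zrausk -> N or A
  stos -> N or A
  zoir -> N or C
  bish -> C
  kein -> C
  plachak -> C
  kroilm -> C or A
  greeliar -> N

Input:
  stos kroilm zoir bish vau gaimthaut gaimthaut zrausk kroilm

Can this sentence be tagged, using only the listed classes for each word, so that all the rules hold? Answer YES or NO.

NO

Candidates per position — 1:stos {N,A}; 2:kroilm {C,A}; 3:zoir {N,C}; 4:bish {C}; 5:vau {N}; 6:gaimthaut {A}; 7:gaimthaut {A}; 8:zrausk {N,A}; 9:kroilm {C,A}.
Rule 2 cannot be satisfied by any choice of tags from the lexicon.
So there is no consistent tagging.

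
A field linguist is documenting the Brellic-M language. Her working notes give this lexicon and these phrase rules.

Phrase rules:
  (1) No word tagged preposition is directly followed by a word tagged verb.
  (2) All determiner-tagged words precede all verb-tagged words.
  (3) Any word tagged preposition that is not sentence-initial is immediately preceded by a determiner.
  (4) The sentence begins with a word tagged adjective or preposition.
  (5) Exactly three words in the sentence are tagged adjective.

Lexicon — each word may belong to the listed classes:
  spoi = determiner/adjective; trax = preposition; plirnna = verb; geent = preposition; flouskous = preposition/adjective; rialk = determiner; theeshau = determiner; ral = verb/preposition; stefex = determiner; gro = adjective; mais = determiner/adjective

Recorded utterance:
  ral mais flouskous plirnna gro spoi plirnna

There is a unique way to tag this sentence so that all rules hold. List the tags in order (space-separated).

preposition determiner adjective verb adjective adjective verb

Candidates per position — 1:ral {verb,preposition}; 2:mais {determiner,adjective}; 3:flouskous {preposition,adjective}; 4:plirnna {verb}; 5:gro {adjective}; 6:spoi {determiner,adjective}; 7:plirnna {verb}.
If word 1 were verb, no tagging could satisfy rule 4; so word 1 is preposition.
If word 3 were preposition, no tagging could satisfy rule 1; so word 3 is adjective.
If word 6 were determiner, no tagging could satisfy rule 2; so word 6 is adjective.
If word 2 were adjective, no tagging could satisfy rule 5; so word 2 is determiner.
The unique satisfying tagging is: preposition determiner adjective verb adjective adjective verb.
Checking: rule 1 holds; rule 2 holds; rule 3 holds; rule 4 holds; rule 5 holds.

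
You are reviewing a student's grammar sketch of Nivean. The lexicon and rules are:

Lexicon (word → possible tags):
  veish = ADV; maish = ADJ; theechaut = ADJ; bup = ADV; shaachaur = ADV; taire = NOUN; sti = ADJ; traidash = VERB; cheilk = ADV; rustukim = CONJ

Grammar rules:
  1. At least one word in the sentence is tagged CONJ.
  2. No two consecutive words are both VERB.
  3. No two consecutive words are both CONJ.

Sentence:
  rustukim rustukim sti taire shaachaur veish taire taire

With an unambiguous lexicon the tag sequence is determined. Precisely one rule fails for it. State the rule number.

3

Fixed tagging: CONJ CONJ ADJ NOUN ADV ADV NOUN NOUN.
Applying the rules: R1 ✓, R2 ✓, R3 ✗.
Only rule 3 fails.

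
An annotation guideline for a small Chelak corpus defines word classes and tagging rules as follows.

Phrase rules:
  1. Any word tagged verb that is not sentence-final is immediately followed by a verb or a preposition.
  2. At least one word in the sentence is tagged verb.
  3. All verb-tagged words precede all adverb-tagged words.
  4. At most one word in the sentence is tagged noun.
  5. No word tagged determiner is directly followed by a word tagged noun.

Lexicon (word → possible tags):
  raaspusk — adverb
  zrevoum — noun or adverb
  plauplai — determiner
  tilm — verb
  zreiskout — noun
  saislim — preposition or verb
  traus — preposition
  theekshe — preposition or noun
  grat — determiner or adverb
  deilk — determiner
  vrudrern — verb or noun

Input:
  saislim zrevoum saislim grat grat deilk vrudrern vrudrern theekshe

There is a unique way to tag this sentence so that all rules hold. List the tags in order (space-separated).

preposition noun preposition determiner determiner determiner verb verb preposition

Candidates per position — 1:saislim {preposition,verb}; 2:zrevoum {noun,adverb}; 3:saislim {preposition,verb}; 4:grat {determiner,adverb}; 5:grat {determiner,adverb}; 6:deilk {determiner}; 7:vrudrern {verb,noun}; 8:vrudrern {verb,noun}; 9:theekshe {preposition,noun}.
Word 1 cannot be verb — rule 1 would then fail for every completion. It is preposition.
Word 3 cannot be verb — rule 1 would then fail for every completion. It is preposition.
Word 7 cannot be noun — rule 5 would then fail for every completion. It is verb.
Word 8 cannot be noun — rule 1 would then fail for every completion. It is verb.
Word 9 cannot be noun — rule 1 would then fail for every completion. It is preposition.
Word 2 cannot be adverb — rule 3 would then fail for every completion. It is noun.
Word 4 cannot be adverb — rule 3 would then fail for every completion. It is determiner.
Word 5 cannot be adverb — rule 3 would then fail for every completion. It is determiner.
That leaves exactly one tagging: preposition noun preposition determiner determiner determiner verb verb preposition.
Verifying each rule — rule 1 ✓; rule 2 ✓; rule 3 ✓; rule 4 ✓; rule 5 ✓.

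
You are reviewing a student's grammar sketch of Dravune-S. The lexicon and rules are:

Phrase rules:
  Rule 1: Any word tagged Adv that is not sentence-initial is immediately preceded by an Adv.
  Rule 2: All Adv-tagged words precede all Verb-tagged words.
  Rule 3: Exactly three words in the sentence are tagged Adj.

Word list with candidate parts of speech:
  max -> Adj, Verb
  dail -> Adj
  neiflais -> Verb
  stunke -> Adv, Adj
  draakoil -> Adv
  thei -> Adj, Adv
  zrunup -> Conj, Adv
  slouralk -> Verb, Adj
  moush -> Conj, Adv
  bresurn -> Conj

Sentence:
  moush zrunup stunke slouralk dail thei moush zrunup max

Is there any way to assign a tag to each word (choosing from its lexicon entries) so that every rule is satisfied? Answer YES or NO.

YES

Candidates per position — 1:moush {Conj,Adv}; 2:zrunup {Conj,Adv}; 3:stunke {Adv,Adj}; 4:slouralk {Verb,Adj}; 5:dail {Adj}; 6:thei {Adj,Adv}; 7:moush {Conj,Adv}; 8:zrunup {Conj,Adv}; 9:max {Adj,Verb}.
One satisfying assignment: Adv Adv Adv Verb Adj Adj Conj Conj Adj.
Checking: rule 1 ok; rule 2 ok; rule 3 ok.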